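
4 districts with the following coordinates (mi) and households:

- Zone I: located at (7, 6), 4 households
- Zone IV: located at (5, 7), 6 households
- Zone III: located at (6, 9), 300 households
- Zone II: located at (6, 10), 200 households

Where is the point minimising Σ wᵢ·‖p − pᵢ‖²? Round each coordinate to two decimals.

The minimiser of Σwᵢ‖p−pᵢ‖² is the weighted centroid p* = (Σwᵢpᵢ)/(Σwᵢ).
Σwᵢ = 510.
Σwᵢxᵢ = 4·7 + 6·5 + 300·6 + 200·6 = 3058.
Σwᵢyᵢ = 4·6 + 6·7 + 300·9 + 200·10 = 4766.
x* = 3058/510 = 6.00, y* = 4766/510 = 9.35.

(6.00, 9.35)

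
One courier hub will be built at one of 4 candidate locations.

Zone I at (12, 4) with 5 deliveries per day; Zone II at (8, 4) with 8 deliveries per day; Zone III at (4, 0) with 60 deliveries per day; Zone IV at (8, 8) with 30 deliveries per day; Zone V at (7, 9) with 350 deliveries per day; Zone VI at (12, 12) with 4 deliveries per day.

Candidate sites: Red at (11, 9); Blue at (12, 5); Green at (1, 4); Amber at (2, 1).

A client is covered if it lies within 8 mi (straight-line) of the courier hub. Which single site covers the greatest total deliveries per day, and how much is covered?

Green, covering 418

Coverage radius r = 8 mi; a point is covered iff (Δx)²+(Δy)² ≤ 8² = 64.
  Red (11, 9): covers {Zone I, Zone II, Zone IV, Zone V, Zone VI} → 397
  Blue (12, 5): covers {Zone I, Zone II, Zone IV, Zone V, Zone VI} → 397
  Green (1, 4): covers {Zone II, Zone III, Zone V} → 418
  Amber (2, 1): covers {Zone II, Zone III} → 68
Maximum coverage at Green: 418 deliveries per day.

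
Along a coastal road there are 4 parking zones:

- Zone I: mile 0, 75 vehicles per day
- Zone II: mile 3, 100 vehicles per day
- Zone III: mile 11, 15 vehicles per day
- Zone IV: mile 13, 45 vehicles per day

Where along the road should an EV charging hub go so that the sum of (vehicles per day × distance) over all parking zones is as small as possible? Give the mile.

x = 3

For a sum of weighted absolute distances on a line, the optimum is the weighted median (not the mean). Total weight W = 235; half-weight = 117.5.
Sort by position and accumulate weight:
  mile 0 (Zone I, w=75) → cum 75
  mile 3 (Zone II, w=100) → cum 175  ≥ 117.5 → median here
  mile 11 (Zone III, w=15) → cum 190
  mile 13 (Zone IV, w=45) → cum 235
Optimal location: mile 3.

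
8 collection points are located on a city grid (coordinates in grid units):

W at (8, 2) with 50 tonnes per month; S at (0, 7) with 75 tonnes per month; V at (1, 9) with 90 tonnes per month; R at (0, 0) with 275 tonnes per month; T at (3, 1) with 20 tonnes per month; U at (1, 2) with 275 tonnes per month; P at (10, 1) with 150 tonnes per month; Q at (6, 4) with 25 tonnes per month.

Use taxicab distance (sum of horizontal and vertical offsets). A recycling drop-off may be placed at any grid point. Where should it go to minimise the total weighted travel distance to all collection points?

(1, 2)

Manhattan distance separates: Σwᵢ(|x−xᵢ|+|y−yᵢ|) = Σwᵢ|x−xᵢ| + Σwᵢ|y−yᵢ|, so x and y are optimised independently as 1-D weighted medians.
Total weight W = 960; half = 480.
x-coordinate, sorted with cumulative weight:
  x=0 (S, w=75) cum 75
  x=0 (R, w=275) cum 350
  x=1 (V, w=90) cum 440
  x=1 (U, w=275) cum 715  ← median
  x=3 (T, w=20) cum 735
  x=6 (Q, w=25) cum 760
  x=8 (W, w=50) cum 810
  x=10 (P, w=150) cum 960
⇒ x* = 1
y-coordinate, sorted with cumulative weight:
  y=0 (R, w=275) cum 275
  y=1 (T, w=20) cum 295
  y=1 (P, w=150) cum 445
  y=2 (W, w=50) cum 495  ← median
  y=2 (U, w=275) cum 770
  y=4 (Q, w=25) cum 795
  y=7 (S, w=75) cum 870
  y=9 (V, w=90) cum 960
⇒ y* = 2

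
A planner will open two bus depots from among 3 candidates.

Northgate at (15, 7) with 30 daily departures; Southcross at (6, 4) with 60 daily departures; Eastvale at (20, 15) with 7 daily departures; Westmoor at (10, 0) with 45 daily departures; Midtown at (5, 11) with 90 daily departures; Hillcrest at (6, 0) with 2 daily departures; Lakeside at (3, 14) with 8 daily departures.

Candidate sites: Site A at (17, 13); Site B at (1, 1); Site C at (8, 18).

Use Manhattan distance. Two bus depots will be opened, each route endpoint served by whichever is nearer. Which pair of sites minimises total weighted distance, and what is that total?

{Site B, Site C}, total 2559

Evaluate every pair (each demand assigned to the nearer of the two):
  {Site B, Site C}: total = 2559
  {Site A, Site B}: total = 2597
  {Site A, Site C}: total = 3147
Best pair: {Site B, Site C} with total 2559.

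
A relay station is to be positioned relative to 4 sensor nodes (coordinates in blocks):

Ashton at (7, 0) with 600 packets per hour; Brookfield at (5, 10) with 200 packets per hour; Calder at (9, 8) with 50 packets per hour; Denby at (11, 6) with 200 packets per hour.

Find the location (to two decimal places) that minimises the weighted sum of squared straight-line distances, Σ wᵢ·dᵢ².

The minimiser of Σwᵢ‖p−pᵢ‖² is the weighted centroid p* = (Σwᵢpᵢ)/(Σwᵢ).
Σwᵢ = 1050.
Σwᵢxᵢ = 600·7 + 200·5 + 50·9 + 200·11 = 7850.
Σwᵢyᵢ = 600·0 + 200·10 + 50·8 + 200·6 = 3600.
x* = 7850/1050 = 7.48, y* = 3600/1050 = 3.43.

(7.48, 3.43)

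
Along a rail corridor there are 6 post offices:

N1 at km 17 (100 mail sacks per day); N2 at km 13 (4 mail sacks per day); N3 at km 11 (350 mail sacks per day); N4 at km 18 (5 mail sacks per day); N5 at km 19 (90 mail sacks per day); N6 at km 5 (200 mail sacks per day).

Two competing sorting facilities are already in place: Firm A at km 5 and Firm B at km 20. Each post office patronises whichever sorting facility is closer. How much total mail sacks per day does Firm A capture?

The indifferent point is the midpoint (5+20)/2 = 12.5; post offices left of it (closer to Firm A at 5) go to Firm A, those right go to Firm B.
  N6 at 5 (w=200) → Firm A
  N3 at 11 (w=350) → Firm A
  N2 at 13 (w=4) → Firm B
  N1 at 17 (w=100) → Firm B
  N4 at 18 (w=5) → Firm B
  N5 at 19 (w=90) → Firm B
Firm A captures 550; Firm B captures 199.

550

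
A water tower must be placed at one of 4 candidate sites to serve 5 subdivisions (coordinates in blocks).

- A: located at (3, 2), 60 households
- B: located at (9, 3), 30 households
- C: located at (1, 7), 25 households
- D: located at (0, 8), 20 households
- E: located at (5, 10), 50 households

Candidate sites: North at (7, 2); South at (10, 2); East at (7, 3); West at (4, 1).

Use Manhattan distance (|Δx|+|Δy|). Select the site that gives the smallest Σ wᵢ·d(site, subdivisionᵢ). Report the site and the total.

West, total 1275 blocks

Total weighted distance at each candidate:
  North (7, 2): total = 1365
  South (10, 2): total = 1800
  East (7, 3): total = 1300
  West (4, 1): total = 1275
Minimum is at West with total 1275 blocks.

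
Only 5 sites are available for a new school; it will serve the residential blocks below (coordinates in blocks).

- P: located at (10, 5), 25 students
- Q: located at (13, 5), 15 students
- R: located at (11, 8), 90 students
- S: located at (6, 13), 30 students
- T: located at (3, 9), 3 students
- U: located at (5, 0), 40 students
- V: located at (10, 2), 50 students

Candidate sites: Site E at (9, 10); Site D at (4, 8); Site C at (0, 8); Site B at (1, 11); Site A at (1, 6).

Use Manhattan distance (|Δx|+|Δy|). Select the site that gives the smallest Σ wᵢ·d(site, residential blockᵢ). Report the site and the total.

Total weighted distance at each candidate:
  Site E (9, 10): total = 1856
  Site D (4, 8): total = 2211
  Site C (0, 8): total = 3217
  Site B (1, 11): total = 3537
  Site A (1, 6): total = 2950
Minimum is at Site E with total 1856 blocks.

Site E, total 1856 blocks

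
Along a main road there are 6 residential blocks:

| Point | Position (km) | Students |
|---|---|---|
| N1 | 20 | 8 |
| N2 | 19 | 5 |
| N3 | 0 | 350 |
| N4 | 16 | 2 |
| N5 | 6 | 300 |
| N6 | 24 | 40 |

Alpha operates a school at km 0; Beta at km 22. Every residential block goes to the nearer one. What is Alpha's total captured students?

The indifferent point is the midpoint (0+22)/2 = 11; residential blocks left of it (closer to Alpha at 0) go to Alpha, those right go to Beta.
  N3 at 0 (w=350) → Alpha
  N5 at 6 (w=300) → Alpha
  N4 at 16 (w=2) → Beta
  N2 at 19 (w=5) → Beta
  N1 at 20 (w=8) → Beta
  N6 at 24 (w=40) → Beta
Alpha captures 650; Beta captures 55.

650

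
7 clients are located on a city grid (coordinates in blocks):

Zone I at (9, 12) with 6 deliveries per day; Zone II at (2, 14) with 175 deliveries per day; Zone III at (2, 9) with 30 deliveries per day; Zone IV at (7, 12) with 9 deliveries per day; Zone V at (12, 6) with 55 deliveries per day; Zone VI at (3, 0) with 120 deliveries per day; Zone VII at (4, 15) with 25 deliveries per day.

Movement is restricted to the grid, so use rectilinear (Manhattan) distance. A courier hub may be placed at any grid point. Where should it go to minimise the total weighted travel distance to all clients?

(3, 12)

Manhattan distance separates: Σwᵢ(|x−xᵢ|+|y−yᵢ|) = Σwᵢ|x−xᵢ| + Σwᵢ|y−yᵢ|, so x and y are optimised independently as 1-D weighted medians.
Total weight W = 420; half = 210.
x-coordinate, sorted with cumulative weight:
  x=2 (Zone II, w=175) cum 175
  x=2 (Zone III, w=30) cum 205
  x=3 (Zone VI, w=120) cum 325  ← median
  x=4 (Zone VII, w=25) cum 350
  x=7 (Zone IV, w=9) cum 359
  x=9 (Zone I, w=6) cum 365
  x=12 (Zone V, w=55) cum 420
⇒ x* = 3
y-coordinate, sorted with cumulative weight:
  y=0 (Zone VI, w=120) cum 120
  y=6 (Zone V, w=55) cum 175
  y=9 (Zone III, w=30) cum 205
  y=12 (Zone I, w=6) cum 211  ← median
  y=12 (Zone IV, w=9) cum 220
  y=14 (Zone II, w=175) cum 395
  y=15 (Zone VII, w=25) cum 420
⇒ y* = 12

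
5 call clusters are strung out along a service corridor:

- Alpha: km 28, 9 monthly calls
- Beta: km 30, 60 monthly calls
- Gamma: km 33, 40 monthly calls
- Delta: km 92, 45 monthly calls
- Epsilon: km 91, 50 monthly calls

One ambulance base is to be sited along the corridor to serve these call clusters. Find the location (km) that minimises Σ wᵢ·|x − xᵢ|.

For a sum of weighted absolute distances on a line, the optimum is the weighted median (not the mean). Total weight W = 204; half-weight = 102.
Sort by position and accumulate weight:
  km 28 (Alpha, w=9) → cum 9
  km 30 (Beta, w=60) → cum 69
  km 33 (Gamma, w=40) → cum 109  ≥ 102 → median here
  km 91 (Epsilon, w=50) → cum 159
  km 92 (Delta, w=45) → cum 204
Optimal location: km 33.

x = 33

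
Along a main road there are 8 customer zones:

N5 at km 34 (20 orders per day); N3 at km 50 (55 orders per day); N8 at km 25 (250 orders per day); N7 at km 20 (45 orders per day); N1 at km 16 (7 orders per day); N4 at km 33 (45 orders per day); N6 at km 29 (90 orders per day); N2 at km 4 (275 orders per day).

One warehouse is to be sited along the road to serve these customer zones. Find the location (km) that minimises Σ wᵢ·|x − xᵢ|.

For a sum of weighted absolute distances on a line, the optimum is the weighted median (not the mean). Total weight W = 787; half-weight = 393.5.
Sort by position and accumulate weight:
  km 4 (N2, w=275) → cum 275
  km 16 (N1, w=7) → cum 282
  km 20 (N7, w=45) → cum 327
  km 25 (N8, w=250) → cum 577  ≥ 393.5 → median here
  km 29 (N6, w=90) → cum 667
  km 33 (N4, w=45) → cum 712
  km 34 (N5, w=20) → cum 732
  km 50 (N3, w=55) → cum 787
Optimal location: km 25.

x = 25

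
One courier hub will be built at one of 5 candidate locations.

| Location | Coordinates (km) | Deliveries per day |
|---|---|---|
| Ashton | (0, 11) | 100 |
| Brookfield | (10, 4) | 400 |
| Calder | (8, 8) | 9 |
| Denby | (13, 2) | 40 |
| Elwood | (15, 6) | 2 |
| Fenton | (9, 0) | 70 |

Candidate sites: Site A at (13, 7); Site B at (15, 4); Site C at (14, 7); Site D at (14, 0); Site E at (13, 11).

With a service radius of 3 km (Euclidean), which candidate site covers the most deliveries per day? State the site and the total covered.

Site B, covering 42

Coverage radius r = 3 km; a point is covered iff (Δx)²+(Δy)² ≤ 3² = 9.
  Site A (13, 7): covers {Elwood} → 2
  Site B (15, 4): covers {Denby, Elwood} → 42
  Site C (14, 7): covers {Elwood} → 2
  Site D (14, 0): covers {Denby} → 40
  Site E (13, 11): covers {none} → 0
Maximum coverage at Site B: 42 deliveries per day.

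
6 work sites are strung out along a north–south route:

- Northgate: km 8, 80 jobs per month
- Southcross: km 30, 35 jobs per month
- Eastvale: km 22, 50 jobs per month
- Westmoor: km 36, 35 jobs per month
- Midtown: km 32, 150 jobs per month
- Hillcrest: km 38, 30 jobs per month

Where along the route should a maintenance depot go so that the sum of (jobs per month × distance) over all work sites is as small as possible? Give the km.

For a sum of weighted absolute distances on a line, the optimum is the weighted median (not the mean). Total weight W = 380; half-weight = 190.
Sort by position and accumulate weight:
  km 8 (Northgate, w=80) → cum 80
  km 22 (Eastvale, w=50) → cum 130
  km 30 (Southcross, w=35) → cum 165
  km 32 (Midtown, w=150) → cum 315  ≥ 190 → median here
  km 36 (Westmoor, w=35) → cum 350
  km 38 (Hillcrest, w=30) → cum 380
Optimal location: km 32.

x = 32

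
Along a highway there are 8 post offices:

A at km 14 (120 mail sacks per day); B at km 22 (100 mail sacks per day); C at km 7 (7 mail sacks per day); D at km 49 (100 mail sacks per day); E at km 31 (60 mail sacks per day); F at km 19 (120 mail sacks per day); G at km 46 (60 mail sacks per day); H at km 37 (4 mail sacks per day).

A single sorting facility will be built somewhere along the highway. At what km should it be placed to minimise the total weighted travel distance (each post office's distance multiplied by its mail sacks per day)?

For a sum of weighted absolute distances on a line, the optimum is the weighted median (not the mean). Total weight W = 571; half-weight = 285.5.
Sort by position and accumulate weight:
  km 7 (C, w=7) → cum 7
  km 14 (A, w=120) → cum 127
  km 19 (F, w=120) → cum 247
  km 22 (B, w=100) → cum 347  ≥ 285.5 → median here
  km 31 (E, w=60) → cum 407
  km 37 (H, w=4) → cum 411
  km 46 (G, w=60) → cum 471
  km 49 (D, w=100) → cum 571
Optimal location: km 22.

x = 22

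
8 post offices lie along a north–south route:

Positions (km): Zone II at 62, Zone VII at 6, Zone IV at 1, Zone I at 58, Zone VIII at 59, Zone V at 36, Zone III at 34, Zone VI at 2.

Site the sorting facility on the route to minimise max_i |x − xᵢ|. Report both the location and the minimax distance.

The 1-center on a line is the midpoint of the two extreme points: leftmost at 1, rightmost at 62.
Optimal location = (1 + 62)/2 = 31.5; maximum distance = (62 − 1)/2 = 30.5.

location 31.5, max distance 30.5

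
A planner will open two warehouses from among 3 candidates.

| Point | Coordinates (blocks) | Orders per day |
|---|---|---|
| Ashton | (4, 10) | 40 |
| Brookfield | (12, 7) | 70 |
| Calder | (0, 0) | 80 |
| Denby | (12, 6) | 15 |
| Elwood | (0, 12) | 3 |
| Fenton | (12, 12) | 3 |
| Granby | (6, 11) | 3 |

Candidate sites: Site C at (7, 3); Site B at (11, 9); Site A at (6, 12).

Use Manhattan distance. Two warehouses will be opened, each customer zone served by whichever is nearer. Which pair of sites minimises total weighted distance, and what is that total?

{Site C, Site B}, total 1465

Evaluate every pair (each demand assigned to the nearer of the two):
  {Site C, Site B}: total = 1465
  {Site C, Site A}: total = 1749
  {Site B, Site A}: total = 1903
Best pair: {Site C, Site B} with total 1465.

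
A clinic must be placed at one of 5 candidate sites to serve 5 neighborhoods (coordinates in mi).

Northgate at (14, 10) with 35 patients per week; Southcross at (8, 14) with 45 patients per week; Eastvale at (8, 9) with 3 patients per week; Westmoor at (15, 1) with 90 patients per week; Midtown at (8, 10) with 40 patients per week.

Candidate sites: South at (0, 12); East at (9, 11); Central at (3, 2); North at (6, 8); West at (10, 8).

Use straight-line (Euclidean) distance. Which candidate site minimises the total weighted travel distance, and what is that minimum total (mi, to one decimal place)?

Total weighted distance at each candidate:
  South (0, 12): total = 2895.6
  East (9, 11): total = 1433.6
  Central (3, 2): total = 2548.0
  North (6, 8): total = 1719.2
  West (10, 8): total = 1335.2
Minimum is at West with total 1335.2 mi.

West, total 1335.2 mi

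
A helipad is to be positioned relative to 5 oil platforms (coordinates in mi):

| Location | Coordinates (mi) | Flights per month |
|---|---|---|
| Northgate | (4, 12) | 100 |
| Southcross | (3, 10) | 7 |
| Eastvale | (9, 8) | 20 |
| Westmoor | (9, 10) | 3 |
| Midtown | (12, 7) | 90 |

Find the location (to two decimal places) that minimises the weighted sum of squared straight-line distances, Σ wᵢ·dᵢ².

The minimiser of Σwᵢ‖p−pᵢ‖² is the weighted centroid p* = (Σwᵢpᵢ)/(Σwᵢ).
Σwᵢ = 220.
Σwᵢxᵢ = 100·4 + 7·3 + 20·9 + 3·9 + 90·12 = 1708.
Σwᵢyᵢ = 100·12 + 7·10 + 20·8 + 3·10 + 90·7 = 2090.
x* = 1708/220 = 7.76, y* = 2090/220 = 9.50.

(7.76, 9.50)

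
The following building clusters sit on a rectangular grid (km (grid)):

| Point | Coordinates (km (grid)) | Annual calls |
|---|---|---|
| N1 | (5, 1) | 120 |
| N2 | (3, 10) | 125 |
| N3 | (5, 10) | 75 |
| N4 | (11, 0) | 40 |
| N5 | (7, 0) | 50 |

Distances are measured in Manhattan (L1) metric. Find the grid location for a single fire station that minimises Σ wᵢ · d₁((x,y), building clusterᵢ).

Manhattan distance separates: Σwᵢ(|x−xᵢ|+|y−yᵢ|) = Σwᵢ|x−xᵢ| + Σwᵢ|y−yᵢ|, so x and y are optimised independently as 1-D weighted medians.
Total weight W = 410; half = 205.
x-coordinate, sorted with cumulative weight:
  x=3 (N2, w=125) cum 125
  x=5 (N1, w=120) cum 245  ← median
  x=5 (N3, w=75) cum 320
  x=7 (N5, w=50) cum 370
  x=11 (N4, w=40) cum 410
⇒ x* = 5
y-coordinate, sorted with cumulative weight:
  y=0 (N4, w=40) cum 40
  y=0 (N5, w=50) cum 90
  y=1 (N1, w=120) cum 210  ← median
  y=10 (N2, w=125) cum 335
  y=10 (N3, w=75) cum 410
⇒ y* = 1

(5, 1)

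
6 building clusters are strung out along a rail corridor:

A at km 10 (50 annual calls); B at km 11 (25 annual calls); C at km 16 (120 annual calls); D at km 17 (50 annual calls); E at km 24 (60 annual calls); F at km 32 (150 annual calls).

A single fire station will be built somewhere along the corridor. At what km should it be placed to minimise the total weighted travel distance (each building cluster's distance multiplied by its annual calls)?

x = 17

For a sum of weighted absolute distances on a line, the optimum is the weighted median (not the mean). Total weight W = 455; half-weight = 227.5.
Sort by position and accumulate weight:
  km 10 (A, w=50) → cum 50
  km 11 (B, w=25) → cum 75
  km 16 (C, w=120) → cum 195
  km 17 (D, w=50) → cum 245  ≥ 227.5 → median here
  km 24 (E, w=60) → cum 305
  km 32 (F, w=150) → cum 455
Optimal location: km 17.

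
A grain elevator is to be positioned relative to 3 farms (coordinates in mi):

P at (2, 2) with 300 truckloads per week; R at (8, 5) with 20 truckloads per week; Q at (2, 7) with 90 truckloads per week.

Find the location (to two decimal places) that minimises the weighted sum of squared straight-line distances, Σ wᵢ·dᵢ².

(2.29, 3.24)

The minimiser of Σwᵢ‖p−pᵢ‖² is the weighted centroid p* = (Σwᵢpᵢ)/(Σwᵢ).
Σwᵢ = 410.
Σwᵢxᵢ = 300·2 + 20·8 + 90·2 = 940.
Σwᵢyᵢ = 300·2 + 20·5 + 90·7 = 1330.
x* = 940/410 = 2.29, y* = 1330/410 = 3.24.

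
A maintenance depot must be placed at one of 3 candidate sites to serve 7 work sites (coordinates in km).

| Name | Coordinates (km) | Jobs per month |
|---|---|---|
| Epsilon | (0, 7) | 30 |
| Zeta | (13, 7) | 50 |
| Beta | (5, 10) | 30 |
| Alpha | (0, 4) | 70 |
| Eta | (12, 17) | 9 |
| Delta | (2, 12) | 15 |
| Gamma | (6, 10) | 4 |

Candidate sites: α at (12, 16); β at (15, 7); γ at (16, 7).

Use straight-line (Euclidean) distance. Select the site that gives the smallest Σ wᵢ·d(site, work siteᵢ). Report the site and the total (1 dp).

β, total 2274.8 km

Total weighted distance at each candidate:
  α (12, 16): total = 2571.8
  β (15, 7): total = 2274.8
  γ (16, 7): total = 2473.3
Minimum is at β with total 2274.8 km.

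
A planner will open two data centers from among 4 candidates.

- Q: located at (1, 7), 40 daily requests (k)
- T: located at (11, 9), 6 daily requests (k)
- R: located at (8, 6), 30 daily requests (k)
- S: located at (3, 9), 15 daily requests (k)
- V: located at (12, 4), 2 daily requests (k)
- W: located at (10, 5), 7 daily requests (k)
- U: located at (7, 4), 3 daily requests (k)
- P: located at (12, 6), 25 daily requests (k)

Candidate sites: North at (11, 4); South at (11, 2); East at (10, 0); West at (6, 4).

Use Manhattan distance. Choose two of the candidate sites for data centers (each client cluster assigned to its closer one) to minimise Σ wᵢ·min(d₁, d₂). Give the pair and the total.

{North, West}, total 684

Evaluate every pair (each demand assigned to the nearer of the two):
  {North, West}: total = 684
  {South, West}: total = 764
  {East, West}: total = 870
  {North, South}: total = 998
  {North, East}: total = 998
  {South, East}: total = 1254
Best pair: {North, West} with total 684.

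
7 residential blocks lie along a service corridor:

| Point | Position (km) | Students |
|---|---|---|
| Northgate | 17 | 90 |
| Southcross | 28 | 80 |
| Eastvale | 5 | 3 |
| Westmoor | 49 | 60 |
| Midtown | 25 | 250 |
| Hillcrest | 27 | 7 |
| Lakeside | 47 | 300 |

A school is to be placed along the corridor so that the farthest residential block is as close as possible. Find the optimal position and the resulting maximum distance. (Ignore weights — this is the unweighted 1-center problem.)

location 27, max distance 22

The 1-center on a line is the midpoint of the two extreme points: leftmost at 5, rightmost at 49.
Optimal location = (5 + 49)/2 = 27; maximum distance = (49 − 5)/2 = 22.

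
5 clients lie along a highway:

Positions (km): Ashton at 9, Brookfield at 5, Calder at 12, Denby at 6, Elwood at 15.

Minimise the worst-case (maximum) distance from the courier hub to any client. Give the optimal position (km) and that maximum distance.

The 1-center on a line is the midpoint of the two extreme points: leftmost at 5, rightmost at 15.
Optimal location = (5 + 15)/2 = 10; maximum distance = (15 − 5)/2 = 5.

location 10, max distance 5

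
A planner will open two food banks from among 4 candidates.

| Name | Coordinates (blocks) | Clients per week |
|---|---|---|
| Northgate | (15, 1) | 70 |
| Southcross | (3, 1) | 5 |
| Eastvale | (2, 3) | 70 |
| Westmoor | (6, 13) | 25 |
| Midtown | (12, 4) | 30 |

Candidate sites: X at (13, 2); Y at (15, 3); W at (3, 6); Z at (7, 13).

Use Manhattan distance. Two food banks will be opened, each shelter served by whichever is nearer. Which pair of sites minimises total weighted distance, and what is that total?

Evaluate every pair (each demand assigned to the nearer of the two):
  {Y, W}: total = 815
  {X, W}: total = 855
  {X, Z}: total = 1220
  {Y, Z}: total = 1265
  {X, Y}: total = 1575
  {W, Z}: total = 1850
Best pair: {Y, W} with total 815.

{Y, W}, total 815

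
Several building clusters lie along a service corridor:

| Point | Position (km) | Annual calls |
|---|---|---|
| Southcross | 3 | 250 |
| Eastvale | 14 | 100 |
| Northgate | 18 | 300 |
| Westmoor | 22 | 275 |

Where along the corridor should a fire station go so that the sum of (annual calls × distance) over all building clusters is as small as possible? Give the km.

x = 18

For a sum of weighted absolute distances on a line, the optimum is the weighted median (not the mean). Total weight W = 925; half-weight = 462.5.
Sort by position and accumulate weight:
  km 3 (Southcross, w=250) → cum 250
  km 14 (Eastvale, w=100) → cum 350
  km 18 (Northgate, w=300) → cum 650  ≥ 462.5 → median here
  km 22 (Westmoor, w=275) → cum 925
Optimal location: km 18.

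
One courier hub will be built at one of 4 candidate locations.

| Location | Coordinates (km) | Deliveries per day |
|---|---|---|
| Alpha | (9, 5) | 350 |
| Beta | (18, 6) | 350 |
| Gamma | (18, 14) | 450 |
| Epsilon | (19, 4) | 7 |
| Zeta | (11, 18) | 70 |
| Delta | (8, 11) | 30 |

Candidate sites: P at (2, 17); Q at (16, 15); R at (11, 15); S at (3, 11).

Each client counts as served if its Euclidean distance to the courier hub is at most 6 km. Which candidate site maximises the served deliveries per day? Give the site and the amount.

Q, covering 520

Coverage radius r = 6 km; a point is covered iff (Δx)²+(Δy)² ≤ 6² = 36.
  P (2, 17): covers {none} → 0
  Q (16, 15): covers {Gamma, Zeta} → 520
  R (11, 15): covers {Zeta, Delta} → 100
  S (3, 11): covers {Delta} → 30
Maximum coverage at Q: 520 deliveries per day.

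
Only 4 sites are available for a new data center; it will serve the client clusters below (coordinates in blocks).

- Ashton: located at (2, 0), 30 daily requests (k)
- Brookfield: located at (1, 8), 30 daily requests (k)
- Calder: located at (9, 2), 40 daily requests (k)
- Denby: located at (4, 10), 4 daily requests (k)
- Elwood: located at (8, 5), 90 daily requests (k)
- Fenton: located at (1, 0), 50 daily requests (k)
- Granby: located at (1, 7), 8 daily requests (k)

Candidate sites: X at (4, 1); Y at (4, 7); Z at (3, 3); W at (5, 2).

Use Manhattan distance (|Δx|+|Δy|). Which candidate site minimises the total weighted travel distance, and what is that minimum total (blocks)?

W, total 1558 blocks

Total weighted distance at each candidate:
  X (4, 1): total = 1658
  Y (4, 7): total = 1866
  Z (3, 3): total = 1570
  W (5, 2): total = 1558
Minimum is at W with total 1558 blocks.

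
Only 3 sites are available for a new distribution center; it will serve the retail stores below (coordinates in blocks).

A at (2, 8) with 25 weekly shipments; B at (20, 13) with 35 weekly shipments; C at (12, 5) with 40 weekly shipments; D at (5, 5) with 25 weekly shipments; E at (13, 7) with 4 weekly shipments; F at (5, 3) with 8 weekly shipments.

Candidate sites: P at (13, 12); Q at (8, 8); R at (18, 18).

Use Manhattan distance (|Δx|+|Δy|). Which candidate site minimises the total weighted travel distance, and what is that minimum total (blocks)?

Total weighted distance at each candidate:
  P (13, 12): total = 1506
  Q (8, 8): total = 1263
  R (18, 18): total = 2593
Minimum is at Q with total 1263 blocks.

Q, total 1263 blocks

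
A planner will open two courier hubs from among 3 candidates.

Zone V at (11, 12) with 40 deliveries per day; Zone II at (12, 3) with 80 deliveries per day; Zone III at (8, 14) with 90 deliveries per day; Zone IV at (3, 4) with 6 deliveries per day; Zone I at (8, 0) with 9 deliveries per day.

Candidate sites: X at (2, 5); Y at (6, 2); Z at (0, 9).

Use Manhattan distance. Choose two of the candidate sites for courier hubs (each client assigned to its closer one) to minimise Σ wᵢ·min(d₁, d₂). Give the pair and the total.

Evaluate every pair (each demand assigned to the nearer of the two):
  {Y, Z}: total = 2356
  {X, Y}: total = 2468
  {X, Z}: total = 2801
Best pair: {Y, Z} with total 2356.

{Y, Z}, total 2356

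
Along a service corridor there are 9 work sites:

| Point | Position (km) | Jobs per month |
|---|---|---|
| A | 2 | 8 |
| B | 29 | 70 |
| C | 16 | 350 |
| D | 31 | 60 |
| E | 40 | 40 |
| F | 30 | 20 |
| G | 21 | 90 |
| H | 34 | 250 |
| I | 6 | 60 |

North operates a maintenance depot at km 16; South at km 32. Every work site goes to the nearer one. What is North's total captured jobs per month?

508

The indifferent point is the midpoint (16+32)/2 = 24; work sites left of it (closer to North at 16) go to North, those right go to South.
  A at 2 (w=8) → North
  I at 6 (w=60) → North
  C at 16 (w=350) → North
  G at 21 (w=90) → North
  B at 29 (w=70) → South
  F at 30 (w=20) → South
  D at 31 (w=60) → South
  H at 34 (w=250) → South
  E at 40 (w=40) → South
North captures 508; South captures 440.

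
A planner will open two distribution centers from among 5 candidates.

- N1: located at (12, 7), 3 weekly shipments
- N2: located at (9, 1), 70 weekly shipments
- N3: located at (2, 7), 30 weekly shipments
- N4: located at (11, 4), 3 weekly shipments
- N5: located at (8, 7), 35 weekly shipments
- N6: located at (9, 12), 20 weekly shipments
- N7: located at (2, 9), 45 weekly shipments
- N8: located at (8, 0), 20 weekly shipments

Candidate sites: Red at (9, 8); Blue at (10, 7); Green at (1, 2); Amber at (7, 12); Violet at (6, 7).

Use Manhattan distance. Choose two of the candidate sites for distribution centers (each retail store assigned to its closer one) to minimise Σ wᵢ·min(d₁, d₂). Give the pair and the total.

Evaluate every pair (each demand assigned to the nearer of the two):
  {Red, Violet}: total = 1240
  {Blue, Violet}: total = 1268
  {Amber, Violet}: total = 1352
  {Red, Green}: total = 1390
  {Blue, Amber}: total = 1398
  {Red, Amber}: total = 1410
  {Blue, Green}: total = 1418
  {Red, Blue}: total = 1438
  {Green, Violet}: total = 1472
  {Green, Amber}: total = 1666
Best pair: {Red, Violet} with total 1240.

{Red, Violet}, total 1240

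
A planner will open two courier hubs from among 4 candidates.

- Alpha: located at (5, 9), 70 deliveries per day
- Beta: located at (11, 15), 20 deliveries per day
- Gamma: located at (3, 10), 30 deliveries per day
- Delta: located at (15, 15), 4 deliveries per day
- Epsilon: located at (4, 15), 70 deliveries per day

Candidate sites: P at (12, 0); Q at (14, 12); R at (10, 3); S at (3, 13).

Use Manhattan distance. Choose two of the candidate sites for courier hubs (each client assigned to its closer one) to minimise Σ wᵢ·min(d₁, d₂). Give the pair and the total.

{Q, S}, total 856

Evaluate every pair (each demand assigned to the nearer of the two):
  {Q, S}: total = 856
  {P, S}: total = 976
  {R, S}: total = 976
  {Q, R}: total = 2206
  {P, Q}: total = 2276
  {P, R}: total = 2778
Best pair: {Q, S} with total 856.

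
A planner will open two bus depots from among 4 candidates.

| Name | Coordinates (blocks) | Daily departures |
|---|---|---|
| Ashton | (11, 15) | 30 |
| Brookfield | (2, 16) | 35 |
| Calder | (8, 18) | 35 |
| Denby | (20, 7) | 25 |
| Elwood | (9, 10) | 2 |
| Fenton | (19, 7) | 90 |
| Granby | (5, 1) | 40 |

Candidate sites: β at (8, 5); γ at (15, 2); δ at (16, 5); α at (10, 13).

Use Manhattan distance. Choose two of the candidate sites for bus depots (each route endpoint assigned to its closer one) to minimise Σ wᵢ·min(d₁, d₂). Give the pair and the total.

{δ, α}, total 1928

Evaluate every pair (each demand assigned to the nearer of the two):
  {δ, α}: total = 1928
  {γ, α}: total = 2228
  {β, δ}: total = 2332
  {β, α}: total = 2528
  {β, γ}: total = 2792
  {γ, δ}: total = 3124
Best pair: {δ, α} with total 1928.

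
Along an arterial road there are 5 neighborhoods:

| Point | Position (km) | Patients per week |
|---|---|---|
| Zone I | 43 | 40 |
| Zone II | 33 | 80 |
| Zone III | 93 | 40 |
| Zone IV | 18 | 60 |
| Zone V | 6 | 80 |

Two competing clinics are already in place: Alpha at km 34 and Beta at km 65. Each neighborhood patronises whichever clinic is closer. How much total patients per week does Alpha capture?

260

The indifferent point is the midpoint (34+65)/2 = 49.5; neighborhoods left of it (closer to Alpha at 34) go to Alpha, those right go to Beta.
  Zone V at 6 (w=80) → Alpha
  Zone IV at 18 (w=60) → Alpha
  Zone II at 33 (w=80) → Alpha
  Zone I at 43 (w=40) → Alpha
  Zone III at 93 (w=40) → Beta
Alpha captures 260; Beta captures 40.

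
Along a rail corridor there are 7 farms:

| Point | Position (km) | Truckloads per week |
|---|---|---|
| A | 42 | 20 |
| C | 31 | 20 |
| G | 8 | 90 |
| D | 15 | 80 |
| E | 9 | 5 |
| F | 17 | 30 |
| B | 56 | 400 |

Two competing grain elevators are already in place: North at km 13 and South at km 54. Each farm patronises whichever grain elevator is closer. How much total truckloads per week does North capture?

225

The indifferent point is the midpoint (13+54)/2 = 33.5; farms left of it (closer to North at 13) go to North, those right go to South.
  G at 8 (w=90) → North
  E at 9 (w=5) → North
  D at 15 (w=80) → North
  F at 17 (w=30) → North
  C at 31 (w=20) → North
  A at 42 (w=20) → South
  B at 56 (w=400) → South
North captures 225; South captures 420.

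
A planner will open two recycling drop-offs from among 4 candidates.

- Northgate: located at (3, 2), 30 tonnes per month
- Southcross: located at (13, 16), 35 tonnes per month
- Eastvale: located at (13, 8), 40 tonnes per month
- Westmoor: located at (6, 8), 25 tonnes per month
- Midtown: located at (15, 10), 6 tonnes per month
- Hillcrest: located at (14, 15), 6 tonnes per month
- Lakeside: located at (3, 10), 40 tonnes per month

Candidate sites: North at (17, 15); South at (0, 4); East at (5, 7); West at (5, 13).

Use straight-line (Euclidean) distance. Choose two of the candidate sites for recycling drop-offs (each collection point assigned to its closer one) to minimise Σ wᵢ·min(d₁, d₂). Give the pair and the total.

Evaluate every pair (each demand assigned to the nearer of the two):
  {North, East}: total = 858.2
  {North, South}: total = 1073.9
  {East, West}: total = 1080.6
  {North, West}: total = 1124.2
  {South, East}: total = 1166.6
  {South, West}: total = 1174.2
Best pair: {North, East} with total 858.2.

{North, East}, total 858.2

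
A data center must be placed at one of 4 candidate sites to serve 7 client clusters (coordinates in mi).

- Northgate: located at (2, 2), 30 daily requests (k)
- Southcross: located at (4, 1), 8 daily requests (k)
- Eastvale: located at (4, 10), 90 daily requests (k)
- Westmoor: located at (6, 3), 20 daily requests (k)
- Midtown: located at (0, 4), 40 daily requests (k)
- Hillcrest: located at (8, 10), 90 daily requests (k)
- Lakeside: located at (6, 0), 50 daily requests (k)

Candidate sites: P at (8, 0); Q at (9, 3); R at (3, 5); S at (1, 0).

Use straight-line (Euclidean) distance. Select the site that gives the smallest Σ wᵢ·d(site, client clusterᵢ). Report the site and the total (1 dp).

R, total 1713.3 mi

Total weighted distance at each candidate:
  P (8, 0): total = 2621.9
  Q (9, 3): total = 2300.2
  R (3, 5): total = 1713.3
  S (1, 0): total = 2662.1
Minimum is at R with total 1713.3 mi.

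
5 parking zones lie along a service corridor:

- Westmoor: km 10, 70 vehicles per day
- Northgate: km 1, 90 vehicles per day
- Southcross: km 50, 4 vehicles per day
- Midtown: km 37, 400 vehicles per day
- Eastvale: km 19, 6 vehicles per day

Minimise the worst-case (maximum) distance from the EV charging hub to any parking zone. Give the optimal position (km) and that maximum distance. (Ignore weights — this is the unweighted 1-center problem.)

The 1-center on a line is the midpoint of the two extreme points: leftmost at 1, rightmost at 50.
Optimal location = (1 + 50)/2 = 25.5; maximum distance = (50 − 1)/2 = 24.5.

location 25.5, max distance 24.5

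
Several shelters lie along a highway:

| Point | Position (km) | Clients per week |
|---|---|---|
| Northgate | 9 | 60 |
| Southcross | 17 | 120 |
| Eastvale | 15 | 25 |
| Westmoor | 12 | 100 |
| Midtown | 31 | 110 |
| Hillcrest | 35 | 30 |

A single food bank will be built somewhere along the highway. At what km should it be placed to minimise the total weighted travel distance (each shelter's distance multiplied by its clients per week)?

x = 17

For a sum of weighted absolute distances on a line, the optimum is the weighted median (not the mean). Total weight W = 445; half-weight = 222.5.
Sort by position and accumulate weight:
  km 9 (Northgate, w=60) → cum 60
  km 12 (Westmoor, w=100) → cum 160
  km 15 (Eastvale, w=25) → cum 185
  km 17 (Southcross, w=120) → cum 305  ≥ 222.5 → median here
  km 31 (Midtown, w=110) → cum 415
  km 35 (Hillcrest, w=30) → cum 445
Optimal location: km 17.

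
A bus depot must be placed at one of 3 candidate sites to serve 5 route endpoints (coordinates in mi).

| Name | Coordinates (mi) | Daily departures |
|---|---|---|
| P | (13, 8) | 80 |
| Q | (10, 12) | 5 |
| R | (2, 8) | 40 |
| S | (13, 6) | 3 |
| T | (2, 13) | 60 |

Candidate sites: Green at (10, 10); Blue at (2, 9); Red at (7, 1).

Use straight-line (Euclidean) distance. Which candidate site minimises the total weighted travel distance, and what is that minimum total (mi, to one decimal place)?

Total weighted distance at each candidate:
  Green (10, 10): total = 1155.9
  Blue (2, 9): total = 1240.6
  Red (7, 1): total = 1942.1
Minimum is at Green with total 1155.9 mi.

Green, total 1155.9 mi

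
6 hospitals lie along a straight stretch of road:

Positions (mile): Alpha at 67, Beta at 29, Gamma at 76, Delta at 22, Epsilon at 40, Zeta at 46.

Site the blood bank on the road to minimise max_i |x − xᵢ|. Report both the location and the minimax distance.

The 1-center on a line is the midpoint of the two extreme points: leftmost at 22, rightmost at 76.
Optimal location = (22 + 76)/2 = 49; maximum distance = (76 − 22)/2 = 27.

location 49, max distance 27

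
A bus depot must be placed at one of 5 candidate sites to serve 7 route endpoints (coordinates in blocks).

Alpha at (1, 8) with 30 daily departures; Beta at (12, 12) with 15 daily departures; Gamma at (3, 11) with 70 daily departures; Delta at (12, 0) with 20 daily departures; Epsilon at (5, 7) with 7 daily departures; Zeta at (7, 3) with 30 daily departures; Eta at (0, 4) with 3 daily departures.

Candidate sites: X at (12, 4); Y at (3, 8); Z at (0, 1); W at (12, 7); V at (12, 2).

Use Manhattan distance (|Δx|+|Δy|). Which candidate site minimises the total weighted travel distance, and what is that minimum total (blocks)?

Y, total 1117 blocks

Total weighted distance at each candidate:
  X (12, 4): total = 2056
  Y (3, 8): total = 1117
  Z (0, 1): total = 2111
  W (12, 7): total = 1849
  V (12, 2): total = 2266
Minimum is at Y with total 1117 blocks.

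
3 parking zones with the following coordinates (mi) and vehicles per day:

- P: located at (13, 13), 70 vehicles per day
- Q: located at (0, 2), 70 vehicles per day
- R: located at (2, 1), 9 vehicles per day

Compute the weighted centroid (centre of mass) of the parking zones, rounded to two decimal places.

(6.23, 7.11)

The minimiser of Σwᵢ‖p−pᵢ‖² is the weighted centroid p* = (Σwᵢpᵢ)/(Σwᵢ).
Σwᵢ = 149.
Σwᵢxᵢ = 70·13 + 70·0 + 9·2 = 928.
Σwᵢyᵢ = 70·13 + 70·2 + 9·1 = 1059.
x* = 928/149 = 6.23, y* = 1059/149 = 7.11.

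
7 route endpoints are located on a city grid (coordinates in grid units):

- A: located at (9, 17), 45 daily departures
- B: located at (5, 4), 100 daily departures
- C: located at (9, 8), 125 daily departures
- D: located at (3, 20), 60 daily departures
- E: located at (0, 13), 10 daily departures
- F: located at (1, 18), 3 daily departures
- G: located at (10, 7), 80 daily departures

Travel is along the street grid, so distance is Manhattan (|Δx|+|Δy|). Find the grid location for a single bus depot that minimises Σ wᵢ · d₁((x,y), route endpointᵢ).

Manhattan distance separates: Σwᵢ(|x−xᵢ|+|y−yᵢ|) = Σwᵢ|x−xᵢ| + Σwᵢ|y−yᵢ|, so x and y are optimised independently as 1-D weighted medians.
Total weight W = 423; half = 211.5.
x-coordinate, sorted with cumulative weight:
  x=0 (E, w=10) cum 10
  x=1 (F, w=3) cum 13
  x=3 (D, w=60) cum 73
  x=5 (B, w=100) cum 173
  x=9 (A, w=45) cum 218  ← median
  x=9 (C, w=125) cum 343
  x=10 (G, w=80) cum 423
⇒ x* = 9
y-coordinate, sorted with cumulative weight:
  y=4 (B, w=100) cum 100
  y=7 (G, w=80) cum 180
  y=8 (C, w=125) cum 305  ← median
  y=13 (E, w=10) cum 315
  y=17 (A, w=45) cum 360
  y=18 (F, w=3) cum 363
  y=20 (D, w=60) cum 423
⇒ y* = 8

(9, 8)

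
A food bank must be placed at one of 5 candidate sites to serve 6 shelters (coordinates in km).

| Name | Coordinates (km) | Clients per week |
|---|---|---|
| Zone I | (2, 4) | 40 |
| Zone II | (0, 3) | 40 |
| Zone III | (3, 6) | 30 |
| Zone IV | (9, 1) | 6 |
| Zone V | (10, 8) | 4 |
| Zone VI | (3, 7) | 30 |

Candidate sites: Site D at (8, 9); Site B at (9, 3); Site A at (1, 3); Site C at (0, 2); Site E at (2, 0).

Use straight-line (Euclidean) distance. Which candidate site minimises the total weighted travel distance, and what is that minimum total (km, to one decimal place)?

Total weighted distance at each candidate:
  Site D (8, 9): total = 1106.2
  Site B (9, 3): total = 1092.8
  Site A (1, 3): total = 429.6
  Site C (0, 2): total = 579.0
  Site E (2, 0): total = 786.5
Minimum is at Site A with total 429.6 km.

Site A, total 429.6 km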